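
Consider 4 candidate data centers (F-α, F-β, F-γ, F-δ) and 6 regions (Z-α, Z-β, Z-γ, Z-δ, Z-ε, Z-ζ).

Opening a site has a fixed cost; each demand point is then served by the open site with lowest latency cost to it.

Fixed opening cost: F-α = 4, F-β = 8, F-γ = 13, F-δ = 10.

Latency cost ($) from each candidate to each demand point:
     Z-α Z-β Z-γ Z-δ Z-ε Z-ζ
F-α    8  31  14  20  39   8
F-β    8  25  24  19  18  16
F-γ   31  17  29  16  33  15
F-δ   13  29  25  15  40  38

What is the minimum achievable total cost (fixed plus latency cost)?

Open {F-α, F-β}: assign each demand point to its cheapest open site.
  Z-α→F-α 8, Z-β→F-β 25, Z-γ→F-α 14, Z-δ→F-β 19, Z-ε→F-β 18, Z-ζ→F-α 8
  latency cost 92, fixed 12 → total 104.
Compare {F-α, F-β, F-γ}: latency cost 81 + fixed 25 = 106.
Compare {F-α, F-β, F-δ}: latency cost 88 + fixed 22 = 110.
Compare {F-α, F-γ}: latency cost 96 + fixed 17 = 113.
All other subsets cost ≥ 106. Minimum total cost: 104.

104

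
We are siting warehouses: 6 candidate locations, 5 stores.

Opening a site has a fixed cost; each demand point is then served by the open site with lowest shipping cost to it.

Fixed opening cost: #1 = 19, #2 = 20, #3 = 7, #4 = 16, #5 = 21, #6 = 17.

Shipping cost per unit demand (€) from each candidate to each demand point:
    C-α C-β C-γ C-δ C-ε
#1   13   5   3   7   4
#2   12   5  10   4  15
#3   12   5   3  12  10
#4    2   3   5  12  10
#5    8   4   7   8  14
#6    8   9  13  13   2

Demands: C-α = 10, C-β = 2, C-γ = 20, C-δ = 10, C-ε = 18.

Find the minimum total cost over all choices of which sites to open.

Open {#2, #3, #4, #6}: assign each demand point to its cheapest open site.
  C-α→#4 10×2=20, C-β→#4 2×3=6, C-γ→#3 20×3=60, C-δ→#2 10×4=40, C-ε→#6 18×2=36
  shipping cost 162, fixed 60 → total 222.
Compare {#1, #2, #4, #6}: shipping cost 162 + fixed 72 = 234.
Compare {#1, #2, #3, #4, #6}: shipping cost 162 + fixed 79 = 241.
Compare {#2, #3, #4, #5, #6}: shipping cost 162 + fixed 81 = 243.
All other subsets cost ≥ 234. Minimum total cost: 222.

222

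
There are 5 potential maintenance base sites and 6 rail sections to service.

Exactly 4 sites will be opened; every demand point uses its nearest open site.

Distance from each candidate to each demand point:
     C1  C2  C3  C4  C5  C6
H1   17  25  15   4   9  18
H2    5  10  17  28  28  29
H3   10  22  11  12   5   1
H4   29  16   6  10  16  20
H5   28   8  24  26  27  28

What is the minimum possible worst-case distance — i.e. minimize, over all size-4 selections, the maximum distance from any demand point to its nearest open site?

Open {H1, H2, H3, H4}.
  Farthest demand point is C2 at distance 10 (to H2); all others are ≤ 10.
With {H1, H3, H4, H5} the worst case is 10.
With {H2, H3, H4, H5} the worst case is 10.
No size-4 selection achieves below 10.

10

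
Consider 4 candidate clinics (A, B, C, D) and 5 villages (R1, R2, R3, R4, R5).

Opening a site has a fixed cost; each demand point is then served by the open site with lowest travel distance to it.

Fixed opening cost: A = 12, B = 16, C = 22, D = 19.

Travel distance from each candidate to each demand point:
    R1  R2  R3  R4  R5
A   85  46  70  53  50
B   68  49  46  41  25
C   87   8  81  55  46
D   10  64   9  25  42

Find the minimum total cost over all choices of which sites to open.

134

Open {B, C, D}: assign each demand point to its cheapest open site.
  R1→D 10, R2→C 8, R3→D 9, R4→D 25, R5→B 25
  travel distance 77, fixed 57 → total 134.
Compare {C, D}: travel distance 94 + fixed 41 = 135.
Compare {A, B, C, D}: travel distance 77 + fixed 69 = 146.
Compare {A, C, D}: travel distance 94 + fixed 53 = 147.
All other subsets cost ≥ 135. Minimum total cost: 134.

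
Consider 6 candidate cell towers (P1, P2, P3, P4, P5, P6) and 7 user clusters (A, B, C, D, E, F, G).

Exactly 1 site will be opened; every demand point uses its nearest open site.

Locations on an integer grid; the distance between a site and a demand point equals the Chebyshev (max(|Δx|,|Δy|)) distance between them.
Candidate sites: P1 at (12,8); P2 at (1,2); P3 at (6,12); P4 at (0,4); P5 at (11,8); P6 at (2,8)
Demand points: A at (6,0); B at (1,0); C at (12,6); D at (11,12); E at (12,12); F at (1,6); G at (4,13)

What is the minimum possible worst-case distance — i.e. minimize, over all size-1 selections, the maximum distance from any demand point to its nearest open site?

10

Open {P5}.
  Farthest demand point is B at distance 10 (to P5); all others are ≤ 10.
With {P6} the worst case is 10.
With {P1} the worst case is 11.
No size-1 selection achieves below 10.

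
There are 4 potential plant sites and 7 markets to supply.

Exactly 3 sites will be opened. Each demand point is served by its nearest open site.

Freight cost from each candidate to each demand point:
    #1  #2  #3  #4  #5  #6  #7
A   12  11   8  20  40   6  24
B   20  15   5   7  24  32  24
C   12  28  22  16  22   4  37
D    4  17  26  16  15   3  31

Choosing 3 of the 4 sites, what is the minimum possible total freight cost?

69

Open {A, B, D}.
  #1→D 4, #2→A 11, #3→B 5, #4→B 7, #5→D 15, #6→D 3, #7→A 24  ⇒ total 69.
Compare {B, C, D}: total 73.
Compare {A, C, D}: total 81.
No size-3 selection does better; minimum is 69.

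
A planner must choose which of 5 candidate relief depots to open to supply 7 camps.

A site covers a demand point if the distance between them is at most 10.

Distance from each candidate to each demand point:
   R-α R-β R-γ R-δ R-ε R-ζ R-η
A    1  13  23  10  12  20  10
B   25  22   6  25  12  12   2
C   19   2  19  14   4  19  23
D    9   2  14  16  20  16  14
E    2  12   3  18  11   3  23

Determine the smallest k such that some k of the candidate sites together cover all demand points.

3

Coverage sets (demand points within 10 of each site):
  A: {R-α, R-δ, R-η}
  B: {R-γ, R-η}
  C: {R-β, R-ε}
  D: {R-α, R-β}
  E: {R-α, R-γ, R-ζ}
No 2 sites suffice: every size-2 union leaves at least one demand point uncovered.
But {A, C, E} covers everything, so the minimum is 3.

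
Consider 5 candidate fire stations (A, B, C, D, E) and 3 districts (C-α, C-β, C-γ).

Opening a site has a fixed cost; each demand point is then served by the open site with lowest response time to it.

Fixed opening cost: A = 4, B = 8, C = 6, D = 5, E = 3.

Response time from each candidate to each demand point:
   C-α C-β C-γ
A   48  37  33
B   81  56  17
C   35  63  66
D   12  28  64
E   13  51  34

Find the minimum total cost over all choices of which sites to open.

70

Open {B, D}: assign each demand point to its cheapest open site.
  C-α→D 12, C-β→D 28, C-γ→B 17
  response time 57, fixed 13 → total 70.
Compare {B, D, E}: response time 57 + fixed 16 = 73.
Compare {A, B, D}: response time 57 + fixed 17 = 74.
Compare {B, C, D}: response time 57 + fixed 19 = 76.
All other subsets cost ≥ 73. Minimum total cost: 70.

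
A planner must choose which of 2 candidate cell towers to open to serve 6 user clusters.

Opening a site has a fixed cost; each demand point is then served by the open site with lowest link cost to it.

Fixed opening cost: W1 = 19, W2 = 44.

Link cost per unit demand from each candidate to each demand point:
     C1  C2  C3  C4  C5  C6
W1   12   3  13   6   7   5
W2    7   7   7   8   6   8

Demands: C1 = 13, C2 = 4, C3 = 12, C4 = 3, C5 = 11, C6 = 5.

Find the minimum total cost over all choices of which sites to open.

Open {W1, W2}: assign each demand point to its cheapest open site.
  C1→W2 13×7=91, C2→W1 4×3=12, C3→W2 12×7=84, C4→W1 3×6=18, C5→W2 11×6=66, C6→W1 5×5=25
  link cost 296, fixed 63 → total 359.
Compare {W2}: link cost 333 + fixed 44 = 377.
Compare {W1}: link cost 444 + fixed 19 = 463.

359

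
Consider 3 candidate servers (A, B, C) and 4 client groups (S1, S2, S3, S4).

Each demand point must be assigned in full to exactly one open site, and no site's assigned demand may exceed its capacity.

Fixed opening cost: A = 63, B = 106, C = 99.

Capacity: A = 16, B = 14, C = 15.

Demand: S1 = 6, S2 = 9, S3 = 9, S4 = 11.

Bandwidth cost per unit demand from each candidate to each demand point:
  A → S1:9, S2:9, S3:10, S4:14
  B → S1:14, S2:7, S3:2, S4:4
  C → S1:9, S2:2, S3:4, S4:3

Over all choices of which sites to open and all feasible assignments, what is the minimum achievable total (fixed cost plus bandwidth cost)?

Open {A, B, C}; cheapest assignment that respects the capacities:
  A (cap 16, load 15): S1, S2 — cost 6×9 + 9×9 = 135
  B (cap 14, load 9): S3 — cost 9×2 = 18
  C (cap 15, load 11): S4 — cost 11×3 = 33
  Shipping 186, fixed 268 → total 454.
  Any other capacity-feasible assignment to {A, B, C} ships for at least 186.
Total demand is 35 and no other set of sites has combined capacity ≥ 35, so {A, B, C} is the only feasible choice of open sites. Minimum: 454.

454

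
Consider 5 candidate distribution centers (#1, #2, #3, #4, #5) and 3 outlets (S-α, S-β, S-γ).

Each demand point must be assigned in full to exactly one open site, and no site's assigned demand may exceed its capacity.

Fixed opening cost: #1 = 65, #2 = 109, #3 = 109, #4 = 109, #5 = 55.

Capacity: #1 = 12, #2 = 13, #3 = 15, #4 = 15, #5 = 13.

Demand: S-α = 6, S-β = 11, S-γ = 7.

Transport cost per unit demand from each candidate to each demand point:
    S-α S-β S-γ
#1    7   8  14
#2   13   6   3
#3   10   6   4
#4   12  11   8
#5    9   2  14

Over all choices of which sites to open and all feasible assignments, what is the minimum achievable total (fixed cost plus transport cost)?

274

Open {#3, #5}; cheapest assignment that respects the capacities:
  #3 (cap 15, load 13): S-α, S-γ — cost 6×10 + 7×4 = 88
  #5 (cap 13, load 11): S-β — cost 11×2 = 22
  Shipping 110, fixed 164 → total 274.
  Any other capacity-feasible assignment to {#3, #5} ships for at least 110.
Compare {#2, #5}: its best feasible assignment gives total 285.
Compare {#4, #5}: its best feasible assignment gives total 314.
Every other set of open sites that can feasibly serve all demand totals ≥ 285 even under its best assignment. Minimum: 274.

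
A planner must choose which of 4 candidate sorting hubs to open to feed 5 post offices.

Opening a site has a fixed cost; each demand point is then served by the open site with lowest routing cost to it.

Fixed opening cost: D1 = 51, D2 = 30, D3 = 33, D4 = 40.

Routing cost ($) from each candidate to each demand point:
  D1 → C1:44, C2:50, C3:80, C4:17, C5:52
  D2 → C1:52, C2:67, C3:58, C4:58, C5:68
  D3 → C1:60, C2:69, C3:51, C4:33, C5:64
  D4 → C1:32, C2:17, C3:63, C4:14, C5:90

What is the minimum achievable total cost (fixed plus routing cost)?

251

Open {D3, D4}: assign each demand point to its cheapest open site.
  C1→D4 32, C2→D4 17, C3→D3 51, C4→D4 14, C5→D3 64
  routing cost 178, fixed 73 → total 251.
Compare {D4}: routing cost 216 + fixed 40 = 256.
Compare {D2, D4}: routing cost 189 + fixed 70 = 259.
Compare {D1, D4}: routing cost 178 + fixed 91 = 269.
All other subsets cost ≥ 256. Minimum total cost: 251.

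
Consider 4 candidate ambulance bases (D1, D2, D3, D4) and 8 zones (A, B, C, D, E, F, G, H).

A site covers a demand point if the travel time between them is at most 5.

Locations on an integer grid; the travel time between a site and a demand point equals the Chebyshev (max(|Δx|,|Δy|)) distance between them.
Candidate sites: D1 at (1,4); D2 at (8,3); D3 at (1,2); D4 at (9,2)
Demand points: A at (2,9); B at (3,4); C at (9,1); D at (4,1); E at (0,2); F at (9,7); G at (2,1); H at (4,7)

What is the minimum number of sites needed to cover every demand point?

Coverage sets (demand points within 5 of each site):
  D1: {A, B, D, E, G, H}
  D2: {B, C, D, F, H}
  D3: {B, D, E, G, H}
  D4: {C, D, F, H}
No single site covers all 8 demand points.
But {D1, D2} covers everything, so the minimum is 2.

2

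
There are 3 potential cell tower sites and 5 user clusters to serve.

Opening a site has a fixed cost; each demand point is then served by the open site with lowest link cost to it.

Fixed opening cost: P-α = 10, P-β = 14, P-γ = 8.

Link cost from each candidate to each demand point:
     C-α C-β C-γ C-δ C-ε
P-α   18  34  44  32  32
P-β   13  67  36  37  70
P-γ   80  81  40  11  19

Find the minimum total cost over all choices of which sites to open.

140

Open {P-α, P-γ}: assign each demand point to its cheapest open site.
  C-α→P-α 18, C-β→P-α 34, C-γ→P-γ 40, C-δ→P-γ 11, C-ε→P-γ 19
  link cost 122, fixed 18 → total 140.
Compare {P-α, P-β, P-γ}: link cost 113 + fixed 32 = 145.
Compare {P-β, P-γ}: link cost 146 + fixed 22 = 168.
Compare {P-α}: link cost 160 + fixed 10 = 170.
All other subsets cost ≥ 145. Minimum total cost: 140.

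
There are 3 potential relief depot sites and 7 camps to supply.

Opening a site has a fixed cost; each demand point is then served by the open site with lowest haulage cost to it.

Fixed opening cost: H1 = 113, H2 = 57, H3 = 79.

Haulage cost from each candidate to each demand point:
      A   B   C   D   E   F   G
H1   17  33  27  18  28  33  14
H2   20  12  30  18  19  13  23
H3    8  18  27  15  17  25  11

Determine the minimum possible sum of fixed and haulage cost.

192

Open {H2}: assign each demand point to its cheapest open site.
  A→H2 20, B→H2 12, C→H2 30, D→H2 18, E→H2 19, F→H2 13, G→H2 23
  haulage cost 135, fixed 57 → total 192.
Compare {H3}: haulage cost 121 + fixed 79 = 200.
Compare {H2, H3}: haulage cost 103 + fixed 136 = 239.
Compare {H1}: haulage cost 170 + fixed 113 = 283.
All other subsets cost ≥ 200. Minimum total cost: 192.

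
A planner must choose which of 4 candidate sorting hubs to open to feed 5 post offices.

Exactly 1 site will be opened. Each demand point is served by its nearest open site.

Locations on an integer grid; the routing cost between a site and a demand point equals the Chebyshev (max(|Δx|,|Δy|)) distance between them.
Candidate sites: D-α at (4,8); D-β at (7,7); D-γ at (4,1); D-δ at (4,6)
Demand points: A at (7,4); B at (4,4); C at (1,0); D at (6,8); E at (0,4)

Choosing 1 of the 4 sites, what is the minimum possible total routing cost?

Open {D-δ}.
  A→D-δ 3, B→D-δ 2, C→D-δ 6, D→D-δ 2, E→D-δ 4  ⇒ total 17.
Compare {D-γ}: total 20.
Compare {D-β}: total 21.
No size-1 selection does better; minimum is 17.

17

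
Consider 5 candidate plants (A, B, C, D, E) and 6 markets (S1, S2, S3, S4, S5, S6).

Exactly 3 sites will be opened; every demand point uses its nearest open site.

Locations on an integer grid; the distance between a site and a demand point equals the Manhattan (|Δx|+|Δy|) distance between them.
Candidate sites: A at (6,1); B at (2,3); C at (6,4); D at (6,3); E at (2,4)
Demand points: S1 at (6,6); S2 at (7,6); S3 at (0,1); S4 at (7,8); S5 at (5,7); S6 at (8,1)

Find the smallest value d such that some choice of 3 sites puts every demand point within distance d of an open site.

5

Open {A, B, C}.
  Farthest demand point is S4 at distance 5 (to C); all others are ≤ 5.
With {A, C, E} the worst case is 5.
With {B, C, D} the worst case is 5.
No size-3 selection achieves below 5.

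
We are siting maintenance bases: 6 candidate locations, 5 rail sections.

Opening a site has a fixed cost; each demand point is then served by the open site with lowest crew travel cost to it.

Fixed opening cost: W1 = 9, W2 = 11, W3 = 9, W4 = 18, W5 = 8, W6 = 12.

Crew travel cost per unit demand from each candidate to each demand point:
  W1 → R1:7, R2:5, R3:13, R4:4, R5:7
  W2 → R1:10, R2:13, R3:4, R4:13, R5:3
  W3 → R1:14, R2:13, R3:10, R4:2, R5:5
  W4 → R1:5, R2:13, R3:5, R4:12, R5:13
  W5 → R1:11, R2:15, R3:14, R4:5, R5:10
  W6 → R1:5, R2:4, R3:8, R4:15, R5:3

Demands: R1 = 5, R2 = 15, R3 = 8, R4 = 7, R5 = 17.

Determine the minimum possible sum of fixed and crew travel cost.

214

Open {W2, W3, W6}: assign each demand point to its cheapest open site.
  R1→W6 5×5=25, R2→W6 15×4=60, R3→W2 8×4=32, R4→W3 7×2=14, R5→W2 17×3=51
  crew travel cost 182, fixed 32 → total 214.
Compare {W2, W3, W5, W6}: crew travel cost 182 + fixed 40 = 222.
Compare {W1, W2, W3, W6}: crew travel cost 182 + fixed 41 = 223.
Compare {W1, W2, W6}: crew travel cost 196 + fixed 32 = 228.
All other subsets cost ≥ 222. Minimum total cost: 214.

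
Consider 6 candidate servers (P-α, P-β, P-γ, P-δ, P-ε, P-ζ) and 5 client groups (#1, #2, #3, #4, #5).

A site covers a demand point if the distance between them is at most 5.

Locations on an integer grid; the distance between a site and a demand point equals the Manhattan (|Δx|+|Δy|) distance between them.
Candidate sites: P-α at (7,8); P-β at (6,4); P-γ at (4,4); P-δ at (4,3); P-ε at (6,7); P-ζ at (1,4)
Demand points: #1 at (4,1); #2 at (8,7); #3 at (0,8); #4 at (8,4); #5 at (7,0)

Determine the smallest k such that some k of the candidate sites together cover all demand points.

Coverage sets (demand points within 5 of each site):
  P-α: {#2, #4}
  P-β: {#1, #2, #4, #5}
  P-γ: {#1, #4}
  P-δ: {#1, #4}
  P-ε: {#2, #4}
  P-ζ: {#3}
No single site covers all 5 demand points.
But {P-β, P-ζ} covers everything, so the minimum is 2.

2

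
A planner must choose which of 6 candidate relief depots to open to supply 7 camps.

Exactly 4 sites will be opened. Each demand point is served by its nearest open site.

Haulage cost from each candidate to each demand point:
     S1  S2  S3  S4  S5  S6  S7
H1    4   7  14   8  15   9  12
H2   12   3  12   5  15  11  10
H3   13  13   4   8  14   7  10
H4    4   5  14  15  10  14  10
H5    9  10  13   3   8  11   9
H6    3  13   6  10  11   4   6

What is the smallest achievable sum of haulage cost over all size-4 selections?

31

Open {H2, H3, H5, H6}.
  S1→H6 3, S2→H2 3, S3→H3 4, S4→H5 3, S5→H5 8, S6→H6 4, S7→H6 6  ⇒ total 31.
Compare {H1, H2, H5, H6}: total 33.
Compare {H2, H4, H5, H6}: total 33.
No size-4 selection does better; minimum is 31.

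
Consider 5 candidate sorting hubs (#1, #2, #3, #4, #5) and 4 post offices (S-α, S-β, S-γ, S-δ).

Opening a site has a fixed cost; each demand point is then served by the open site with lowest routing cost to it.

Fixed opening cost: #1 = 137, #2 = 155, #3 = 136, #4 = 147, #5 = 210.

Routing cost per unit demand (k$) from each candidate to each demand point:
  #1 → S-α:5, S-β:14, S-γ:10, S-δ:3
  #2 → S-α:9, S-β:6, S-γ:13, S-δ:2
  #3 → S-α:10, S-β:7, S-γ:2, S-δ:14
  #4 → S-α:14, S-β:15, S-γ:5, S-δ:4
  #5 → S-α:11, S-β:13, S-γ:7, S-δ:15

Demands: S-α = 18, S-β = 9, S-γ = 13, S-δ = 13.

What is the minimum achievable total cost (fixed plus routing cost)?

Open {#1, #3}: assign each demand point to its cheapest open site.
  S-α→#1 18×5=90, S-β→#3 9×7=63, S-γ→#3 13×2=26, S-δ→#1 13×3=39
  routing cost 218, fixed 273 → total 491.
Compare {#1}: routing cost 385 + fixed 137 = 522.
Compare {#2, #3}: routing cost 268 + fixed 291 = 559.
Compare {#2}: routing cost 411 + fixed 155 = 566.
All other subsets cost ≥ 522. Minimum total cost: 491.

491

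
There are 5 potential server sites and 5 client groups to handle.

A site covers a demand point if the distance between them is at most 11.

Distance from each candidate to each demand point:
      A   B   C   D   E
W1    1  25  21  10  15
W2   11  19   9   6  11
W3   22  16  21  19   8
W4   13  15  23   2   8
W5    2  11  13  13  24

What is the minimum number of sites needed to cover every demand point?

2

Coverage sets (demand points within 11 of each site):
  W1: {A, D}
  W2: {A, C, D, E}
  W3: {E}
  W4: {D, E}
  W5: {A, B}
No single site covers all 5 demand points.
But {W2, W5} covers everything, so the minimum is 2.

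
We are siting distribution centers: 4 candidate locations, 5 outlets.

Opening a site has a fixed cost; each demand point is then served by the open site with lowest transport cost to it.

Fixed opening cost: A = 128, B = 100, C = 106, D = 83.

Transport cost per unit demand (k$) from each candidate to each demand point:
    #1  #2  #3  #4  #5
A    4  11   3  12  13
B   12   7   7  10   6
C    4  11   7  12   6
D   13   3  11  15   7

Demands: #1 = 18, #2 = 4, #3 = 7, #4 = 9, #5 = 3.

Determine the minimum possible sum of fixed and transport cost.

Open {C}: assign each demand point to its cheapest open site.
  #1→C 18×4=72, #2→C 4×11=44, #3→C 7×7=49, #4→C 9×12=108, #5→C 3×6=18
  transport cost 291, fixed 106 → total 397.
Compare {A}: transport cost 284 + fixed 128 = 412.
Compare {A, D}: transport cost 234 + fixed 211 = 445.
Compare {C, D}: transport cost 259 + fixed 189 = 448.
All other subsets cost ≥ 412. Minimum total cost: 397.

397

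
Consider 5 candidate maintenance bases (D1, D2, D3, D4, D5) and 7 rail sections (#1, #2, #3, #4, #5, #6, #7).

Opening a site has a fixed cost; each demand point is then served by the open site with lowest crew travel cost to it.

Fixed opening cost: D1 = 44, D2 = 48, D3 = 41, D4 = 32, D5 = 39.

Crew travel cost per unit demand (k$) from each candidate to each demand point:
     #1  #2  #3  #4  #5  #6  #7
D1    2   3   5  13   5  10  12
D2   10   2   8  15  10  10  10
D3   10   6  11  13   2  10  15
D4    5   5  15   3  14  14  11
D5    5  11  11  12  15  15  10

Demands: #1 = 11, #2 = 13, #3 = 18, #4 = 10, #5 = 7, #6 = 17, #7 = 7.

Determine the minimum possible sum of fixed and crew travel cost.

539

Open {D1, D4}: assign each demand point to its cheapest open site.
  #1→D1 11×2=22, #2→D1 13×3=39, #3→D1 18×5=90, #4→D4 10×3=30, #5→D1 7×5=35, #6→D1 17×10=170, #7→D4 7×11=77
  crew travel cost 463, fixed 76 → total 539.
Compare {D1, D3, D4}: crew travel cost 442 + fixed 117 = 559.
Compare {D1, D2, D4}: crew travel cost 443 + fixed 124 = 567.
Compare {D1, D4, D5}: crew travel cost 456 + fixed 115 = 571.
All other subsets cost ≥ 559. Minimum total cost: 539.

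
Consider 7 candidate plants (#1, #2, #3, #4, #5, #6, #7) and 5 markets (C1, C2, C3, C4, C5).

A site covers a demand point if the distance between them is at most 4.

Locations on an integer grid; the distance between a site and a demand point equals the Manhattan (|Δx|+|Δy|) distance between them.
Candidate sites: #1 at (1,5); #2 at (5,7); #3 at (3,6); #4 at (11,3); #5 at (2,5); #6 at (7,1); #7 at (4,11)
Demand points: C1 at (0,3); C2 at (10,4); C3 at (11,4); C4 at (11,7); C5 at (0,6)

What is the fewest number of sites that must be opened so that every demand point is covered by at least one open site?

Coverage sets (demand points within 4 of each site):
  #1: {C1, C5}
  #2: {}
  #3: {C5}
  #4: {C2, C3, C4}
  #5: {C1, C5}
  #6: {}
  #7: {}
No single site covers all 5 demand points.
But {#1, #4} covers everything, so the minimum is 2.

2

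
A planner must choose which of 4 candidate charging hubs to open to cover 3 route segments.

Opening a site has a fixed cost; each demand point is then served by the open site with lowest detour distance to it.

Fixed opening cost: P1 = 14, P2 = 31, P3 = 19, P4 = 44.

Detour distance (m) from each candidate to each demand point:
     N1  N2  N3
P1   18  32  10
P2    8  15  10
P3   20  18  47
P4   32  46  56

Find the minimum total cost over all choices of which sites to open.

64

Open {P2}: assign each demand point to its cheapest open site.
  N1→P2 8, N2→P2 15, N3→P2 10
  detour distance 33, fixed 31 → total 64.
Compare {P1}: detour distance 60 + fixed 14 = 74.
Compare {P1, P2}: detour distance 33 + fixed 45 = 78.
Compare {P1, P3}: detour distance 46 + fixed 33 = 79.
All other subsets cost ≥ 74. Minimum total cost: 64.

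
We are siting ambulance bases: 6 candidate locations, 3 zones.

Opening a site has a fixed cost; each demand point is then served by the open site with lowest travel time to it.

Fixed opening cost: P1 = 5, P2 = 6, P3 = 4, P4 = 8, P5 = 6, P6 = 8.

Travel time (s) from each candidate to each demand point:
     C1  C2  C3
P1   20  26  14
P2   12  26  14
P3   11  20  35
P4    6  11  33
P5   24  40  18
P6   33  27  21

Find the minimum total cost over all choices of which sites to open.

44

Open {P1, P4}: assign each demand point to its cheapest open site.
  C1→P4 6, C2→P4 11, C3→P1 14
  travel time 31, fixed 13 → total 44.
Compare {P2, P4}: travel time 31 + fixed 14 = 45.
Compare {P1, P3, P4}: travel time 31 + fixed 17 = 48.
Compare {P4, P5}: travel time 35 + fixed 14 = 49.
All other subsets cost ≥ 45. Minimum total cost: 44.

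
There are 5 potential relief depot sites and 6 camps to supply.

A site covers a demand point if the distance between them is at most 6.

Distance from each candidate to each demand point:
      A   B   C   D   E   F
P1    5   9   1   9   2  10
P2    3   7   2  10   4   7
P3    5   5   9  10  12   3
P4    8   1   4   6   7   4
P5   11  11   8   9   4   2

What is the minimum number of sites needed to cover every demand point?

2

Coverage sets (demand points within 6 of each site):
  P1: {A, C, E}
  P2: {A, C, E}
  P3: {A, B, F}
  P4: {B, C, D, F}
  P5: {E, F}
No single site covers all 6 demand points.
But {P1, P4} covers everything, so the minimum is 2.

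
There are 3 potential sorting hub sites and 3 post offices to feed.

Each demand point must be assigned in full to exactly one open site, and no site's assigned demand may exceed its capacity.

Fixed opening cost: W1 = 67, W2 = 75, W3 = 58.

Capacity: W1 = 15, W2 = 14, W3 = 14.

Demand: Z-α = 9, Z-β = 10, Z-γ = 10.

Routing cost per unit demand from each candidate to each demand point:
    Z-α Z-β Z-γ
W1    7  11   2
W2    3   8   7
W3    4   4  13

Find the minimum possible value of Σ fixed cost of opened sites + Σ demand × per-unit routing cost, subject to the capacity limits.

Open {W1, W2, W3}; cheapest assignment that respects the capacities:
  W1 (cap 15, load 10): Z-γ — cost 10×2 = 20
  W2 (cap 14, load 9): Z-α — cost 9×3 = 27
  W3 (cap 14, load 10): Z-β — cost 10×4 = 40
  Shipping 87, fixed 200 → total 287.
  Any other capacity-feasible assignment to {W1, W2, W3} ships for at least 87.
Total demand is 29; every other set of sites either has combined capacity below 29 or cannot fit the demands without splitting one across sites, so {W1, W2, W3} is the only feasible choice of open sites. Minimum: 287.

287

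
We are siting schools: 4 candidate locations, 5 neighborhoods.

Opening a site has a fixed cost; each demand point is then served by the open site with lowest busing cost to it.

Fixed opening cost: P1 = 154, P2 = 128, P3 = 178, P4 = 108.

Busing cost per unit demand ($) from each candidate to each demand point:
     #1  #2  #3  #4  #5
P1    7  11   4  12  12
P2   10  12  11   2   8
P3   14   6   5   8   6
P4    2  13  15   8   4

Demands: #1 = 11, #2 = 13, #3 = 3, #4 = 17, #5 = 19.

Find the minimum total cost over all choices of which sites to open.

556

Open {P4}: assign each demand point to its cheapest open site.
  #1→P4 11×2=22, #2→P4 13×13=169, #3→P4 3×15=45, #4→P4 17×8=136, #5→P4 19×4=76
  busing cost 448, fixed 108 → total 556.
Compare {P2, P4}: busing cost 321 + fixed 236 = 557.
Compare {P2}: busing cost 485 + fixed 128 = 613.
Compare {P3, P4}: busing cost 327 + fixed 286 = 613.
All other subsets cost ≥ 557. Minimum total cost: 556.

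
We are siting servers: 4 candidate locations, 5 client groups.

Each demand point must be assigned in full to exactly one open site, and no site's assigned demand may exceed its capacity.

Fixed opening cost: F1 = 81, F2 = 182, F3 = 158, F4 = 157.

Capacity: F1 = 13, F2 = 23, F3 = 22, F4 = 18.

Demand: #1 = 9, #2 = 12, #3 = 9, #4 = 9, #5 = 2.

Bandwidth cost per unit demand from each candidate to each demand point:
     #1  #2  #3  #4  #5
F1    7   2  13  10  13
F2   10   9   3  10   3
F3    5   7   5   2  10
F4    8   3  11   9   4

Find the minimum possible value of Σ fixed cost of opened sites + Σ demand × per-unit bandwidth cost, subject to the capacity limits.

541

Open {F1, F2, F3}; cheapest assignment that respects the capacities:
  F1 (cap 13, load 12): #2 — cost 12×2 = 24
  F2 (cap 23, load 11): #3, #5 — cost 9×3 + 2×3 = 33
  F3 (cap 22, load 18): #1, #4 — cost 9×5 + 9×2 = 63
  Shipping 120, fixed 421 → total 541.
  Any other capacity-feasible assignment to {F1, F2, F3} ships for at least 120.
Compare {F2, F3}: its best feasible assignment gives total 544.
Compare {F1, F3, F4}: its best feasible assignment gives total 563.
Every other set of open sites that can feasibly serve all demand totals ≥ 544 even under its best assignment. Minimum: 541.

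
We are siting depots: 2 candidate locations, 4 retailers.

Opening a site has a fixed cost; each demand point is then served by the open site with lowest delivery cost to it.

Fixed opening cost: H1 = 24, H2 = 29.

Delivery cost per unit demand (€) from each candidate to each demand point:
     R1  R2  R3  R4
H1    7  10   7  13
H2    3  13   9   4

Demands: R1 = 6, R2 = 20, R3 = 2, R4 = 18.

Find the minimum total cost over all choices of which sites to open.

357

Open {H1, H2}: assign each demand point to its cheapest open site.
  R1→H2 6×3=18, R2→H1 20×10=200, R3→H1 2×7=14, R4→H2 18×4=72
  delivery cost 304, fixed 53 → total 357.
Compare {H2}: delivery cost 368 + fixed 29 = 397.
Compare {H1}: delivery cost 490 + fixed 24 = 514.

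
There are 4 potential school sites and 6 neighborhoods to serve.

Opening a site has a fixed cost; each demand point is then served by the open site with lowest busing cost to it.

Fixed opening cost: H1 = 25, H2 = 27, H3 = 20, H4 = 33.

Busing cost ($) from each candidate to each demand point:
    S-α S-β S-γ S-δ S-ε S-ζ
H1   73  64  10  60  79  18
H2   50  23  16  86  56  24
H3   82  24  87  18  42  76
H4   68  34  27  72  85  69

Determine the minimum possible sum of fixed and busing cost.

220

Open {H2, H3}: assign each demand point to its cheapest open site.
  S-α→H2 50, S-β→H2 23, S-γ→H2 16, S-δ→H3 18, S-ε→H3 42, S-ζ→H2 24
  busing cost 173, fixed 47 → total 220.
Compare {H1, H3}: busing cost 185 + fixed 45 = 230.
Compare {H1, H2, H3}: busing cost 161 + fixed 72 = 233.
Compare {H2, H3, H4}: busing cost 173 + fixed 80 = 253.
All other subsets cost ≥ 230. Minimum total cost: 220.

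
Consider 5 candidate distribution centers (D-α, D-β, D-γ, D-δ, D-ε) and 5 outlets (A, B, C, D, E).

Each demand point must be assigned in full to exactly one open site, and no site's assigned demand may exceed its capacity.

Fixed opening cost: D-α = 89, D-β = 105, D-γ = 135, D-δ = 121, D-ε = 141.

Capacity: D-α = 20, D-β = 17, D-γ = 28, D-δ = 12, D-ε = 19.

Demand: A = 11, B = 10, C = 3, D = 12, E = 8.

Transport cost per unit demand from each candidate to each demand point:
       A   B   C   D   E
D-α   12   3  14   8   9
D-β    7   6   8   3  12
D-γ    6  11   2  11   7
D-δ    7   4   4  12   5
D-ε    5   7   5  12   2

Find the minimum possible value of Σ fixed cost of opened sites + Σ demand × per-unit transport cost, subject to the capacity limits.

Open {D-α, D-β, D-ε}; cheapest assignment that respects the capacities:
  D-α (cap 20, load 10): B — cost 10×3 = 30
  D-β (cap 17, load 15): C, D — cost 3×8 + 12×3 = 60
  D-ε (cap 19, load 19): A, E — cost 11×5 + 8×2 = 71
  Shipping 161, fixed 335 → total 496.
  Any other capacity-feasible assignment to {D-α, D-β, D-ε} ships for at least 161.
Compare {D-α, D-β, D-γ}: its best feasible assignment gives total 523.
Compare {D-α, D-γ}: its best feasible assignment gives total 530.
Every other set of open sites that can feasibly serve all demand totals ≥ 523 even under its best assignment. Minimum: 496.

496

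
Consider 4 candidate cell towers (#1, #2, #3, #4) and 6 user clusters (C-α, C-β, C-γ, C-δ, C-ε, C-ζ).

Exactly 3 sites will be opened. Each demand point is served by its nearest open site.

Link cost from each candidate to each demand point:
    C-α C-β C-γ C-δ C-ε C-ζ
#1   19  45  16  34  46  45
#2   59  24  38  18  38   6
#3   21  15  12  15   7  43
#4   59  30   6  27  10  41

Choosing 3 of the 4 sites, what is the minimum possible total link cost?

70

Open {#2, #3, #4}.
  C-α→#3 21, C-β→#3 15, C-γ→#4 6, C-δ→#3 15, C-ε→#3 7, C-ζ→#2 6  ⇒ total 70.
Compare {#1, #2, #3}: total 74.
Compare {#1, #2, #4}: total 83.
No size-3 selection does better; minimum is 70.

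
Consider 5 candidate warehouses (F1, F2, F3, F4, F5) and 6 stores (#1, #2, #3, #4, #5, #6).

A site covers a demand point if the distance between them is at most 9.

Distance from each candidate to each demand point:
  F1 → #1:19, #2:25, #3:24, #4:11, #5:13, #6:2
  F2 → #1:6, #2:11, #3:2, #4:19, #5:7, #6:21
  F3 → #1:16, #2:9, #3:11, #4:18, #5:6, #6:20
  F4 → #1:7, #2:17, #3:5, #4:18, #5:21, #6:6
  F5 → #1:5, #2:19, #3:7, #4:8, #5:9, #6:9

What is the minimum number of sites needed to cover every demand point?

Coverage sets (demand points within 9 of each site):
  F1: {#6}
  F2: {#1, #3, #5}
  F3: {#2, #5}
  F4: {#1, #3, #6}
  F5: {#1, #3, #4, #5, #6}
No single site covers all 6 demand points.
But {F3, F5} covers everything, so the minimum is 2.

2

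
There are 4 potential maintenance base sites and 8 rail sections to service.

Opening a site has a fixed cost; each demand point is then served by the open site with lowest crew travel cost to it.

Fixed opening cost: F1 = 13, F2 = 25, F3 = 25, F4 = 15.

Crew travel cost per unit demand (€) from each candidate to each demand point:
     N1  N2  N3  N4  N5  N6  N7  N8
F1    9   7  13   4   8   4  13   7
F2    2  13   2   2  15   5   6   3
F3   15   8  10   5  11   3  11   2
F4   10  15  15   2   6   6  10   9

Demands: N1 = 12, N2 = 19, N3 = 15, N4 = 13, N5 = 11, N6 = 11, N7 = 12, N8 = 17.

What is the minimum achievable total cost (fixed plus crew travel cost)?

496

Open {F1, F2, F3, F4}: assign each demand point to its cheapest open site.
  N1→F2 12×2=24, N2→F1 19×7=133, N3→F2 15×2=30, N4→F2 13×2=26, N5→F4 11×6=66, N6→F3 11×3=33, N7→F2 12×6=72, N8→F3 17×2=34
  crew travel cost 418, fixed 78 → total 496.
Compare {F1, F2, F4}: crew travel cost 446 + fixed 53 = 499.
Compare {F2, F3, F4}: crew travel cost 437 + fixed 65 = 502.
Compare {F1, F2, F3}: crew travel cost 440 + fixed 63 = 503.
All other subsets cost ≥ 499. Minimum total cost: 496.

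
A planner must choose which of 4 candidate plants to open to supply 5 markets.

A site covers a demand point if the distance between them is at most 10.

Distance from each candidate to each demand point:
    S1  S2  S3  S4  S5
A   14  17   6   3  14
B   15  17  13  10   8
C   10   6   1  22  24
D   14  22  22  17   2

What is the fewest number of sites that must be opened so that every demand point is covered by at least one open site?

2

Coverage sets (demand points within 10 of each site):
  A: {S3, S4}
  B: {S4, S5}
  C: {S1, S2, S3}
  D: {S5}
No single site covers all 5 demand points.
But {B, C} covers everything, so the minimum is 2.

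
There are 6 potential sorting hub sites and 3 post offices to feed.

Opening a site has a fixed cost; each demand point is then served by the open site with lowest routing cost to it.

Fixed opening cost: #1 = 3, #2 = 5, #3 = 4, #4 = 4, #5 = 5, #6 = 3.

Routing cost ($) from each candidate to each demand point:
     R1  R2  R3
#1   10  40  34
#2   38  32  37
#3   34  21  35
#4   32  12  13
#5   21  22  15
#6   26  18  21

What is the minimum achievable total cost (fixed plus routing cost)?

Open {#1, #4}: assign each demand point to its cheapest open site.
  R1→#1 10, R2→#4 12, R3→#4 13
  routing cost 35, fixed 7 → total 42.
Compare {#1, #4, #6}: routing cost 35 + fixed 10 = 45.
Compare {#1, #3, #4}: routing cost 35 + fixed 11 = 46.
Compare {#1, #2, #4}: routing cost 35 + fixed 12 = 47.
All other subsets cost ≥ 45. Minimum total cost: 42.

42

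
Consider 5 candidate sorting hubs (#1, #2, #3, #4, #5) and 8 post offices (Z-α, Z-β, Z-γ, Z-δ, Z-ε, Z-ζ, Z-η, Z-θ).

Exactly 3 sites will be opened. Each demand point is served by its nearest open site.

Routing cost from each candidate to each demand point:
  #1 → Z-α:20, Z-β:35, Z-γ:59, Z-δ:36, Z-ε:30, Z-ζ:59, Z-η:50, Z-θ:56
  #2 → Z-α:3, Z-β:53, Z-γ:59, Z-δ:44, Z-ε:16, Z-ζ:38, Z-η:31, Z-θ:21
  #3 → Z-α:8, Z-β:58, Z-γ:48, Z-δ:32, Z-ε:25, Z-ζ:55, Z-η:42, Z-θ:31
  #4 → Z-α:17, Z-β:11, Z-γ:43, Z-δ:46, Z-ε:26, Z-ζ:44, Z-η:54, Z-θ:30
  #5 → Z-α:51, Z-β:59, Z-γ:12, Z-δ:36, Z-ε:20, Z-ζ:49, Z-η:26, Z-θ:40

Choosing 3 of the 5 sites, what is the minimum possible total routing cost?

Open {#2, #4, #5}.
  Z-α→#2 3, Z-β→#4 11, Z-γ→#5 12, Z-δ→#5 36, Z-ε→#2 16, Z-ζ→#2 38, Z-η→#5 26, Z-θ→#2 21  ⇒ total 163.
Compare {#3, #4, #5}: total 183.
Compare {#1, #2, #5}: total 187.
No size-3 selection does better; minimum is 163.

163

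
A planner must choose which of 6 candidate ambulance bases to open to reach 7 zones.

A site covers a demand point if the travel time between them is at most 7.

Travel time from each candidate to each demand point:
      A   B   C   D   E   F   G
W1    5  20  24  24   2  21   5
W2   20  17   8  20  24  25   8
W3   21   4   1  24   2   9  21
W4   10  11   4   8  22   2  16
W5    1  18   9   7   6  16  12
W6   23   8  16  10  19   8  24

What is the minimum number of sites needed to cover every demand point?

Coverage sets (demand points within 7 of each site):
  W1: {A, E, G}
  W2: {}
  W3: {B, C, E}
  W4: {C, F}
  W5: {A, D, E}
  W6: {}
No 3 sites suffice: every size-3 union leaves at least one demand point uncovered.
But {W1, W3, W4, W5} covers everything, so the minimum is 4.

4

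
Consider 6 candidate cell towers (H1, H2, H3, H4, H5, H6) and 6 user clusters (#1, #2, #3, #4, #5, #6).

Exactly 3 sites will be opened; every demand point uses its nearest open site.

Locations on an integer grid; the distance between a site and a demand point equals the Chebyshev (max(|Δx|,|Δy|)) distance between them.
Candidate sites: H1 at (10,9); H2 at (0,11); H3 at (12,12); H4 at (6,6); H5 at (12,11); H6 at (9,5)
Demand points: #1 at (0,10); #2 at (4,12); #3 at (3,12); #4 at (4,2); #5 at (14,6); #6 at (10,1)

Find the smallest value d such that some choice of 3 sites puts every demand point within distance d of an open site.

Open {H1, H2, H4}.
  Farthest demand point is #6 at distance 5 (to H4); all others are ≤ 5.
With {H1, H2, H6} the worst case is 5.
With {H2, H3, H6} the worst case is 5.
No size-3 selection achieves below 5.

5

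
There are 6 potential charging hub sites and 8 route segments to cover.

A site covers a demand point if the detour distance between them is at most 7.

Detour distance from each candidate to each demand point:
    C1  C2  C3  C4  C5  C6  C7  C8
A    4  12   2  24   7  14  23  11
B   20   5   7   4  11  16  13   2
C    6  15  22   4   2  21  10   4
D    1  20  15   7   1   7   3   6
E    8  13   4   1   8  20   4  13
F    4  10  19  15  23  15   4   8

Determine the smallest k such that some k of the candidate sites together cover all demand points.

Coverage sets (demand points within 7 of each site):
  A: {C1, C3, C5}
  B: {C2, C3, C4, C8}
  C: {C1, C4, C5, C8}
  D: {C1, C4, C5, C6, C7, C8}
  E: {C3, C4, C7}
  F: {C1, C7}
No single site covers all 8 demand points.
But {B, D} covers everything, so the minimum is 2.

2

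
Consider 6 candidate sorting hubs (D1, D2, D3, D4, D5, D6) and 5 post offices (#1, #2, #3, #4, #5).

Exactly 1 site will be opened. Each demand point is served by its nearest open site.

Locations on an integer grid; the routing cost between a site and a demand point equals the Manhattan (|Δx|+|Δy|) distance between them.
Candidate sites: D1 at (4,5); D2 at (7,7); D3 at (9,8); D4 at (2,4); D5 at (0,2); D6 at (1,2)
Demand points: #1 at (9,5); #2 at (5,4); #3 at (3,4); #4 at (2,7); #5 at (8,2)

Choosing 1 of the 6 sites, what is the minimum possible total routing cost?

20

Open {D1}.
  #1→D1 5, #2→D1 2, #3→D1 2, #4→D1 4, #5→D1 7  ⇒ total 20.
Compare {D4}: total 23.
Compare {D2}: total 27.
No size-1 selection does better; minimum is 20.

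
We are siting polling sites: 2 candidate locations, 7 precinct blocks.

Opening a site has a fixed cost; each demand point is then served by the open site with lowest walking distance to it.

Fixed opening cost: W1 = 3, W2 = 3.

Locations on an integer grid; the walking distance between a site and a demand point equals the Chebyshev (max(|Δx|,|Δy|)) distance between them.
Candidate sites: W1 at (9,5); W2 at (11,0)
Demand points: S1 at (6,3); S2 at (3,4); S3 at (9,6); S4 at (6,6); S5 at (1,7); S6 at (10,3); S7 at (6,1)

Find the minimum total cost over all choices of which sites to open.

Open {W1}: assign each demand point to its cheapest open site.
  S1→W1 3, S2→W1 6, S3→W1 1, S4→W1 3, S5→W1 8, S6→W1 2, S7→W1 4
  walking distance 27, fixed 3 → total 30.
Compare {W1, W2}: walking distance 27 + fixed 6 = 33.
Compare {W2}: walking distance 43 + fixed 3 = 46.

30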